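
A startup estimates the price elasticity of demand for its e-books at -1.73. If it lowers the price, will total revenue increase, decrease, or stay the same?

|ε| = 1.73 > 1, so demand is elastic. A price cut therefore raises total revenue.

increase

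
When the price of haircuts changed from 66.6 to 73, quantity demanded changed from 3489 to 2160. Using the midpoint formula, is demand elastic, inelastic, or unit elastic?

Arc ε ≈ -5.132.
|ε| = 5.13 > 1.

elastic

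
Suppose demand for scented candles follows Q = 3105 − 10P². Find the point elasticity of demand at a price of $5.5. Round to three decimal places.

-0.216

At P = 5.5, Q = 2802.500.
dQ/dP = −20P = -110.
ε = (dQ/dP)(P/Q) = (-110)(5.5/2802.500).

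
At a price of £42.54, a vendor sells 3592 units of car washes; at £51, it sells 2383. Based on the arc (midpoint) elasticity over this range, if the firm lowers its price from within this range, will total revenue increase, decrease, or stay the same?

Arc ε = (-1209/8.46)(46.77/2987.5) ≈ -2.237.
|ε| = 2.24 > 1, so demand is elastic. A price cut therefore raises total revenue.

increase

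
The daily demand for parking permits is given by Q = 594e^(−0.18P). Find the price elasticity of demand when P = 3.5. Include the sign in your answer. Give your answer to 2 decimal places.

At P = 3.5, Q = 316.360.
dQ/dP = −0.18·594e^(−0.18P) = −0.18Q = -56.945.
ε = (dQ/dP)(P/Q) = (-56.945)(3.5/316.360).
|ε| < 1, so demand is inelastic at this price.

-0.63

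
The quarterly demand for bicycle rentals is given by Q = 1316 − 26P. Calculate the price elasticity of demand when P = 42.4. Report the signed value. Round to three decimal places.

-5.161

At P = 42.4, Q = 213.600.
dQ/dP = −26.
ε = (dQ/dP)(P/Q) = (-26)(42.4/213.600).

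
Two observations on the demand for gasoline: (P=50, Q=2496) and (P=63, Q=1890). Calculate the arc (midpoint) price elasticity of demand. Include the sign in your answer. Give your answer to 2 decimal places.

ΔQ = 1890 − 2496 = -606; ΔP = 63 − 50 = 13.
Midpoints: P̄ = 56.50, Q̄ = 2193.0.
ε = (ΔQ/ΔP)(P̄/Q̄) = (-606/13)(56.50/2193.0).

-1.20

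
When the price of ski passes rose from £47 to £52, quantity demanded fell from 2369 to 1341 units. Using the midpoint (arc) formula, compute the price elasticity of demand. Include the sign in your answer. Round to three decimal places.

ΔQ = 1341 − 2369 = -1028; ΔP = 52 − 47 = 5.
Midpoints: P̄ = 49.50, Q̄ = 1855.0.
ε = (ΔQ/ΔP)(P̄/Q̄) = (-1028/5)(49.50/1855.0).

-5.486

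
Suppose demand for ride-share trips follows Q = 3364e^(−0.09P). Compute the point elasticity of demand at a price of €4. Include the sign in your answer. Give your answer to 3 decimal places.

At P = 4, Q = 2346.983.
dQ/dP = −0.09·3364e^(−0.09P) = −0.09Q = -211.228.
ε = (dQ/dP)(P/Q) = (-211.228)(4/2346.983).

-0.360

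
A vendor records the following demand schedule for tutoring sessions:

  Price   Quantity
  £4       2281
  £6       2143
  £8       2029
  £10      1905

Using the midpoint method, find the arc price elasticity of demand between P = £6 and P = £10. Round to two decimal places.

-0.24

At P = 6, Q = 2143; at P = 10, Q = 1905.
ΔQ = -238, ΔP = 4. Midpoints: P̄ = 8.00, Q̄ = 2024.0.
ε = (ΔQ/ΔP)(P̄/Q̄) = (-238/4)(8.00/2024.0).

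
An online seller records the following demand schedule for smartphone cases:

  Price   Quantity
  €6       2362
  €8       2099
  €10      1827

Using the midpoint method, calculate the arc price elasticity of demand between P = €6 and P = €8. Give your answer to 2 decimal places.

At P = 6, Q = 2362; at P = 8, Q = 2099.
ΔQ = -263, ΔP = 2. Midpoints: P̄ = 7.00, Q̄ = 2230.5.
ε = (ΔQ/ΔP)(P̄/Q̄) = (-263/2)(7.00/2230.5).

-0.41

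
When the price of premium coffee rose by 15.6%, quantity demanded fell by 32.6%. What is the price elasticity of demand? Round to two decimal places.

-2.09

ε = %ΔQ / %ΔP = (-32.6)/(15.6) = -2.090.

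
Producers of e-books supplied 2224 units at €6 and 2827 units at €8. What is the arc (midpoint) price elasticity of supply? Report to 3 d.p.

ΔQ = 2827 − 2224 = 603; ΔP = 8 − 6 = 2.
Midpoints: P̄ = 7.00, Q̄ = 2525.5.
ε_s = (ΔQ/ΔP)(P̄/Q̄) = (603/2)(7.00/2525.5).

0.836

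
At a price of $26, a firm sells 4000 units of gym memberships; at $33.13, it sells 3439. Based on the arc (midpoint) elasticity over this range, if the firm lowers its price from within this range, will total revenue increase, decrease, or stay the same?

Arc ε = (-561/7.13)(29.57/3719.5) ≈ -0.625.
|ε| = 0.63 < 1, so demand is inelastic. A price cut therefore reduces total revenue.

decrease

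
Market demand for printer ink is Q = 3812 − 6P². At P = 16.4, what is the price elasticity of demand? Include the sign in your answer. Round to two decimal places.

At P = 16.4, Q = 2198.240.
dQ/dP = −12P = -196.800.
ε = (dQ/dP)(P/Q) = (-196.800)(16.4/2198.240).

-1.47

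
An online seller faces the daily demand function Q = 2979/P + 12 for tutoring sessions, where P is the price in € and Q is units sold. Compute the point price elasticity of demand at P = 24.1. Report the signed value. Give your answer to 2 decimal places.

At P = 24.1, Q = 135.610.
dQ/dP = −2979/P² = -5.129.
ε = (dQ/dP)(P/Q) = (-5.129)(24.1/135.610).

-0.91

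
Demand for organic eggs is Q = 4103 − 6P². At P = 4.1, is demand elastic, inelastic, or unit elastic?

Q = 4002.140, dQ/dP = -49.200.
ε = (dQ/dP)(P/Q) ≈ -0.050.
|ε| = 0.05 < 1.

inelastic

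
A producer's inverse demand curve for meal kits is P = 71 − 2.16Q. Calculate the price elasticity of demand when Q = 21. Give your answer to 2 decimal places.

-0.57

At Q = 21, P = 71 − 2.16(21) = 25.64.
dP/dQ = −2.16, so dQ/dP = 1/(−2.16) = -0.463.
ε = (dQ/dP)(P/Q) = (-0.463)(25.64/21).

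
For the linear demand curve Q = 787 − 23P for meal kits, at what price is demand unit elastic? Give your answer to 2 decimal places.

17.11

For linear demand Q = a − bP, ε = −bP/(a − bP). |ε| = 1 when bP = a − bP, i.e. P = a/(2b).
P = 787/(2·23) = 787/46 = 17.1087.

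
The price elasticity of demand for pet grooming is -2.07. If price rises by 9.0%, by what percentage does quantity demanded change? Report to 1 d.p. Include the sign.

-18.6%

%ΔQ ≈ ε × %ΔP = (-2.07)(9.0%) = -18.63%.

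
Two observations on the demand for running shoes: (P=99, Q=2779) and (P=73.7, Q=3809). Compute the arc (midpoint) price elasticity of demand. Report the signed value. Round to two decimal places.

ΔQ = 3809 − 2779 = 1030; ΔP = 73.7 − 99 = -25.3.
Midpoints: P̄ = 86.35, Q̄ = 3294.0.
ε = (ΔQ/ΔP)(P̄/Q̄) = (1030/-25.3)(86.35/3294.0).

-1.07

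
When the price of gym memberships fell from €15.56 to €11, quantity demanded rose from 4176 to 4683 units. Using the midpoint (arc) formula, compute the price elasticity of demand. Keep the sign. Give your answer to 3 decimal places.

-0.333

ΔQ = 4683 − 4176 = 507; ΔP = 11 − 15.56 = -4.56.
Midpoints: P̄ = 13.28, Q̄ = 4429.5.
ε = (ΔQ/ΔP)(P̄/Q̄) = (507/-4.56)(13.28/4429.5).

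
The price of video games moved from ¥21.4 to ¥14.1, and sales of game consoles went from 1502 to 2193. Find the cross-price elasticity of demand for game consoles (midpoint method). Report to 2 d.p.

-0.91

ΔQ_x = 2193 − 1502 = 691; ΔP_y = 14.1 − 21.4 = -7.3.
Midpoints: P̄_y = 17.75, Q̄_x = 1847.5.
ε_xy = (ΔQ_x/ΔP_y)(P̄_y/Q̄_x) = (691/-7.3)(17.75/1847.5).
ε_xy < 0, so the goods are complements.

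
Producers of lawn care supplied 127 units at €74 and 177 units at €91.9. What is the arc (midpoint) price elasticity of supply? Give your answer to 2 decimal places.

ΔQ = 177 − 127 = 50; ΔP = 91.9 − 74 = 17.9.
Midpoints: P̄ = 82.95, Q̄ = 152.0.
ε_s = (ΔQ/ΔP)(P̄/Q̄) = (50/17.9)(82.95/152.0).

1.52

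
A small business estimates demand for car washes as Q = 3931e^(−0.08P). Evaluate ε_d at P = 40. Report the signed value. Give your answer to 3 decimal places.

At P = 40, Q = 160.236.
dQ/dP = −0.08·3931e^(−0.08P) = −0.08Q = -12.819.
ε = (dQ/dP)(P/Q) = (-12.819)(40/160.236).

-3.200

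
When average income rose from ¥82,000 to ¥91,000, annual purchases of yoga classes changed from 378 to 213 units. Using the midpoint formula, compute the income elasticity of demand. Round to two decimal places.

-5.37

ΔQ = -165, ΔI = 9000. Midpoints: Ī = 86,500, Q̄ = 295.5.
ε_I = (ΔQ/ΔI)(Ī/Q̄) = (-165/9000)(86500/295.5).
ε_I < 0, so the good is inferior.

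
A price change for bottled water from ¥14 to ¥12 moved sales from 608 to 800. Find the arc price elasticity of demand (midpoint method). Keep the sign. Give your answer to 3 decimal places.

ΔQ = 800 − 608 = 192; ΔP = 12 − 14 = -2.
Midpoints: P̄ = 13.00, Q̄ = 704.0.
ε = (ΔQ/ΔP)(P̄/Q̄) = (192/-2)(13.00/704.0).

-1.773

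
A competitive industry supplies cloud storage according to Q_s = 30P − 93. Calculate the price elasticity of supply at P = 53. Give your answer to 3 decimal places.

1.062

At P = 53, Q_s = 1497.
dQ_s/dP = 30.
ε_s = (dQ_s/dP)(P/Q_s) = (30)(53/1497).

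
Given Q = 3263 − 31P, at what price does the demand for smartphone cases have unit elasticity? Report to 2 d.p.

For linear demand Q = a − bP, ε = −bP/(a − bP). |ε| = 1 when bP = a − bP, i.e. P = a/(2b).
P = 3263/(2·31) = 3263/62 = 52.6290.

52.63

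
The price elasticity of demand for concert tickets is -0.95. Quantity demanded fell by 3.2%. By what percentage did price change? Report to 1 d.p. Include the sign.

3.4%

%ΔP ≈ %ΔQ / ε = (-3.2%)/(-0.95) = 3.37%.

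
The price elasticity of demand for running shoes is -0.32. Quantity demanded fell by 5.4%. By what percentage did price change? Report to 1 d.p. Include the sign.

16.9%

%ΔP ≈ %ΔQ / ε = (-5.4%)/(-0.32) = 16.88%.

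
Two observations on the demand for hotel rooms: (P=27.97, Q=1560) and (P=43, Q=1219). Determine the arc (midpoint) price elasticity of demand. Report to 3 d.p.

-0.579

ΔQ = 1219 − 1560 = -341; ΔP = 43 − 27.97 = 15.03.
Midpoints: P̄ = 35.48, Q̄ = 1389.5.
ε = (ΔQ/ΔP)(P̄/Q̄) = (-341/15.03)(35.48/1389.5).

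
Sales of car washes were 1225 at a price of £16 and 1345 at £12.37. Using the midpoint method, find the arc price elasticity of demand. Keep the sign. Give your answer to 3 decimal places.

ΔQ = 1345 − 1225 = 120; ΔP = 12.37 − 16 = -3.63.
Midpoints: P̄ = 14.18, Q̄ = 1285.0.
ε = (ΔQ/ΔP)(P̄/Q̄) = (120/-3.63)(14.18/1285.0).

-0.365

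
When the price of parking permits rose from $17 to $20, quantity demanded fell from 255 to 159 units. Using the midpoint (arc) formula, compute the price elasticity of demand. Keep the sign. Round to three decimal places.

ΔQ = 159 − 255 = -96; ΔP = 20 − 17 = 3.
Midpoints: P̄ = 18.50, Q̄ = 207.0.
ε = (ΔQ/ΔP)(P̄/Q̄) = (-96/3)(18.50/207.0).

-2.860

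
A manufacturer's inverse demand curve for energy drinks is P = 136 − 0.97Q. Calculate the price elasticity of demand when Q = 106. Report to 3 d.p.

At Q = 106, P = 136 − 0.97(106) = 33.18.
dP/dQ = −0.97, so dQ/dP = 1/(−0.97) = -1.031.
ε = (dQ/dP)(P/Q) = (-1.031)(33.18/106).

-0.323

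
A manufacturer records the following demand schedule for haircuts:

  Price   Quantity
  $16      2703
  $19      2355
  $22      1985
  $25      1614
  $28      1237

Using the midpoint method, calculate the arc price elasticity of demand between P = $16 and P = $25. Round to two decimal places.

At P = 16, Q = 2703; at P = 25, Q = 1614.
ΔQ = -1089, ΔP = 9. Midpoints: P̄ = 20.50, Q̄ = 2158.5.
ε = (ΔQ/ΔP)(P̄/Q̄) = (-1089/9)(20.50/2158.5).

-1.15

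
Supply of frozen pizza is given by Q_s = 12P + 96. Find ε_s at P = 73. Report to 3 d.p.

At P = 73, Q_s = 972.
dQ_s/dP = 12.
ε_s = (dQ_s/dP)(P/Q_s) = (12)(73/972).

0.901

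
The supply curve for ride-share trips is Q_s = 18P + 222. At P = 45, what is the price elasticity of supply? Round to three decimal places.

0.785

At P = 45, Q_s = 1032.
dQ_s/dP = 18.
ε_s = (dQ_s/dP)(P/Q_s) = (18)(45/1032).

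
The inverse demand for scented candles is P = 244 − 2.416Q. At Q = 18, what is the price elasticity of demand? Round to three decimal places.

-4.611

At Q = 18, P = 244 − 2.416(18) = 200.51.
dP/dQ = −2.416, so dQ/dP = 1/(−2.416) = -0.414.
ε = (dQ/dP)(P/Q) = (-0.414)(200.51/18).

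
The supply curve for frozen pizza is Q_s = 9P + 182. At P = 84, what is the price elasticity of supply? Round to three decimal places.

At P = 84, Q_s = 938.
dQ_s/dP = 9.
ε_s = (dQ_s/dP)(P/Q_s) = (9)(84/938).

0.806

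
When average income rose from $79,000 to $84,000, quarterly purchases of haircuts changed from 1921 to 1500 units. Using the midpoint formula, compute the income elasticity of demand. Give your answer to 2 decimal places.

-4.01

ΔQ = -421, ΔI = 5000. Midpoints: Ī = 81,500, Q̄ = 1710.5.
ε_I = (ΔQ/ΔI)(Ī/Q̄) = (-421/5000)(81500/1710.5).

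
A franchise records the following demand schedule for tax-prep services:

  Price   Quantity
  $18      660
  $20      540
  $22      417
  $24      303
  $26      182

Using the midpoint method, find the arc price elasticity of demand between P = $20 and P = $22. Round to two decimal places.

At P = 20, Q = 540; at P = 22, Q = 417.
ΔQ = -123, ΔP = 2. Midpoints: P̄ = 21.00, Q̄ = 478.5.
ε = (ΔQ/ΔP)(P̄/Q̄) = (-123/2)(21.00/478.5).

-2.70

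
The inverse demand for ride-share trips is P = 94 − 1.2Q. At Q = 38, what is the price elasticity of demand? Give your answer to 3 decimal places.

-1.061

At Q = 38, P = 94 − 1.2(38) = 48.40.
dP/dQ = −1.2, so dQ/dP = 1/(−1.2) = -0.833.
ε = (dQ/dP)(P/Q) = (-0.833)(48.40/38).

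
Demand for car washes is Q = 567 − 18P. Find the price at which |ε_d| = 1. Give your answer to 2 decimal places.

For linear demand Q = a − bP, ε = −bP/(a − bP). |ε| = 1 when bP = a − bP, i.e. P = a/(2b).
P = 567/(2·18) = 567/36 = 15.7500.

15.75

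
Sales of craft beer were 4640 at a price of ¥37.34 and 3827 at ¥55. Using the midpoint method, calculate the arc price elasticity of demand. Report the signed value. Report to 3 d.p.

-0.502

ΔQ = 3827 − 4640 = -813; ΔP = 55 − 37.34 = 17.66.
Midpoints: P̄ = 46.17, Q̄ = 4233.5.
ε = (ΔQ/ΔP)(P̄/Q̄) = (-813/17.66)(46.17/4233.5).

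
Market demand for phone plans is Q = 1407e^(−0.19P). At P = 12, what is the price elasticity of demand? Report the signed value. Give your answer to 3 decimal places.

-2.280

At P = 12, Q = 143.914.
dQ/dP = −0.19·1407e^(−0.19P) = −0.19Q = -27.344.
ε = (dQ/dP)(P/Q) = (-27.344)(12/143.914).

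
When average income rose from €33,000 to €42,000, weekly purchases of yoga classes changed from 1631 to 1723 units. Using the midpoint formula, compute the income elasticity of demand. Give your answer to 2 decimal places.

0.23

ΔQ = 92, ΔI = 9000. Midpoints: Ī = 37,500, Q̄ = 1677.0.
ε_I = (ΔQ/ΔI)(Ī/Q̄) = (92/9000)(37500/1677.0).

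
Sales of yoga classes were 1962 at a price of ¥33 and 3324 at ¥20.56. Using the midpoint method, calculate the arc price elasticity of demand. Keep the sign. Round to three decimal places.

-1.109

ΔQ = 3324 − 1962 = 1362; ΔP = 20.56 − 33 = -12.44.
Midpoints: P̄ = 26.78, Q̄ = 2643.0.
ε = (ΔQ/ΔP)(P̄/Q̄) = (1362/-12.44)(26.78/2643.0).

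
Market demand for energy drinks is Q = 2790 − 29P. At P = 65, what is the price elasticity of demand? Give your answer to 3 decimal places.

At P = 65, Q = 905.
dQ/dP = −29.
ε = (dQ/dP)(P/Q) = (-29)(65/905).

-2.083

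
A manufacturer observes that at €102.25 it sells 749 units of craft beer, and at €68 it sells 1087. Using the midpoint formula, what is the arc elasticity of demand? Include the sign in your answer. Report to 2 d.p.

-0.92

ΔQ = 1087 − 749 = 338; ΔP = 68 − 102.25 = -34.25.
Midpoints: P̄ = 85.12, Q̄ = 918.0.
ε = (ΔQ/ΔP)(P̄/Q̄) = (338/-34.25)(85.12/918.0).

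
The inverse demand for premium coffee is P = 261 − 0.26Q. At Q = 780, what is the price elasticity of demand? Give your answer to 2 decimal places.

-0.29

At Q = 780, P = 261 − 0.26(780) = 58.20.
dP/dQ = −0.26, so dQ/dP = 1/(−0.26) = -3.846.
ε = (dQ/dP)(P/Q) = (-3.846)(58.20/780).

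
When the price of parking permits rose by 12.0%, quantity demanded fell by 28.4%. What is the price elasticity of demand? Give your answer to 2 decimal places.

ε = %ΔQ / %ΔP = (-28.4)/(12.0) = -2.367.

-2.37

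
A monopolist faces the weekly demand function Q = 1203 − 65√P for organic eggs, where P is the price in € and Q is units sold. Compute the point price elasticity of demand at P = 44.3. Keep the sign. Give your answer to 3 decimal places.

At P = 44.3, Q = 770.371.
dQ/dP = −65/(2√P) = -4.883.
ε = (dQ/dP)(P/Q) = (-4.883)(44.3/770.371).

-0.281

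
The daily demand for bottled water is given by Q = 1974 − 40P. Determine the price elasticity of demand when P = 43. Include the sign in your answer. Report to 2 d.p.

-6.77

At P = 43, Q = 254.
dQ/dP = −40.
ε = (dQ/dP)(P/Q) = (-40)(43/254).
|ε| > 1, so demand is elastic at this price.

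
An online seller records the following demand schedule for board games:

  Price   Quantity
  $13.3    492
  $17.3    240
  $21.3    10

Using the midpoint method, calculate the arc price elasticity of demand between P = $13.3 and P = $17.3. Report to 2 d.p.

-2.63

At P = 13.3, Q = 492; at P = 17.3, Q = 240.
ΔQ = -252, ΔP = 4.0. Midpoints: P̄ = 15.30, Q̄ = 366.0.
ε = (ΔQ/ΔP)(P̄/Q̄) = (-252/4.0)(15.30/366.0).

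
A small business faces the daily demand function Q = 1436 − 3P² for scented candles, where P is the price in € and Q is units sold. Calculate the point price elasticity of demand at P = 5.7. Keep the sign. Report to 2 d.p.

At P = 5.7, Q = 1338.530.
dQ/dP = −6P = -34.200.
ε = (dQ/dP)(P/Q) = (-34.200)(5.7/1338.530).

-0.15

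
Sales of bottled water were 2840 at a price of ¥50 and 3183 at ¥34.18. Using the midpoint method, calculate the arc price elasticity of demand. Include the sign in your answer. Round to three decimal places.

-0.303

ΔQ = 3183 − 2840 = 343; ΔP = 34.18 − 50 = -15.82.
Midpoints: P̄ = 42.09, Q̄ = 3011.5.
ε = (ΔQ/ΔP)(P̄/Q̄) = (343/-15.82)(42.09/3011.5).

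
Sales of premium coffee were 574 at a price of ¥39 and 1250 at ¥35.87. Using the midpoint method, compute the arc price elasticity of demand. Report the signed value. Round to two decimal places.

-8.87

ΔQ = 1250 − 574 = 676; ΔP = 35.87 − 39 = -3.13.
Midpoints: P̄ = 37.44, Q̄ = 912.0.
ε = (ΔQ/ΔP)(P̄/Q̄) = (676/-3.13)(37.44/912.0).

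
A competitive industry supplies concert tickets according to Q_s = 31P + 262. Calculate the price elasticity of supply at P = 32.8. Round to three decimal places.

0.795

At P = 32.8, Q_s = 1278.80.
dQ_s/dP = 31.
ε_s = (dQ_s/dP)(P/Q_s) = (31)(32.8/1278.80).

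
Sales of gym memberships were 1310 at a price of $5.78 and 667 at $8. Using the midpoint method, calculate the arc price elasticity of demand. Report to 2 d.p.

-2.02

ΔQ = 667 − 1310 = -643; ΔP = 8 − 5.78 = 2.22.
Midpoints: P̄ = 6.89, Q̄ = 988.5.
ε = (ΔQ/ΔP)(P̄/Q̄) = (-643/2.22)(6.89/988.5).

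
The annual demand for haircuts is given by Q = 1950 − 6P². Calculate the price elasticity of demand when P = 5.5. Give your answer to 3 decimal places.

-0.205

At P = 5.5, Q = 1768.500.
dQ/dP = −12P = -66.
ε = (dQ/dP)(P/Q) = (-66)(5.5/1768.500).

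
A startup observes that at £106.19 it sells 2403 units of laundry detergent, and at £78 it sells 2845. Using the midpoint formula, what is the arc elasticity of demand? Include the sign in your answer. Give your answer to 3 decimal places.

-0.550

ΔQ = 2845 − 2403 = 442; ΔP = 78 − 106.19 = -28.19.
Midpoints: P̄ = 92.09, Q̄ = 2624.0.
ε = (ΔQ/ΔP)(P̄/Q̄) = (442/-28.19)(92.09/2624.0).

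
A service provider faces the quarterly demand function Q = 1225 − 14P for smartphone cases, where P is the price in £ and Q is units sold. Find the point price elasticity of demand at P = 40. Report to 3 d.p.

At P = 40, Q = 665.
dQ/dP = −14.
ε = (dQ/dP)(P/Q) = (-14)(40/665).
|ε| < 1, so demand is inelastic at this price.

-0.842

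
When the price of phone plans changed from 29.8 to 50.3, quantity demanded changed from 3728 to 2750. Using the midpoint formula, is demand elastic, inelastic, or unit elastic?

Arc ε ≈ -0.590.
|ε| = 0.59 < 1.

inelastic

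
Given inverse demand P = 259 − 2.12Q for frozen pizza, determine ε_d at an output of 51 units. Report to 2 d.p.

At Q = 51, P = 259 − 2.12(51) = 150.88.
dP/dQ = −2.12, so dQ/dP = 1/(−2.12) = -0.472.
ε = (dQ/dP)(P/Q) = (-0.472)(150.88/51).

-1.40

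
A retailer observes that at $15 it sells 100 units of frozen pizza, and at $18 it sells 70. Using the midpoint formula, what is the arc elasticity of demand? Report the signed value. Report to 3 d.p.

-1.941

ΔQ = 70 − 100 = -30; ΔP = 18 − 15 = 3.
Midpoints: P̄ = 16.50, Q̄ = 85.0.
ε = (ΔQ/ΔP)(P̄/Q̄) = (-30/3)(16.50/85.0).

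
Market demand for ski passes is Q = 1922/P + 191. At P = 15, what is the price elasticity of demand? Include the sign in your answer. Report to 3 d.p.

-0.402

At P = 15, Q = 319.133.
dQ/dP = −1922/P² = -8.542.
ε = (dQ/dP)(P/Q) = (-8.542)(15/319.133).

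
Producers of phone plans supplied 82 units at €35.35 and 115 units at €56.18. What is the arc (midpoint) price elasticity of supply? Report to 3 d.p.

0.736

ΔQ = 115 − 82 = 33; ΔP = 56.18 − 35.35 = 20.83.
Midpoints: P̄ = 45.77, Q̄ = 98.5.
ε_s = (ΔQ/ΔP)(P̄/Q̄) = (33/20.83)(45.77/98.5).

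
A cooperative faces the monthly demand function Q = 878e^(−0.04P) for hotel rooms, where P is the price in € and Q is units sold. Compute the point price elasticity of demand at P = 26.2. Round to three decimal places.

At P = 26.2, Q = 307.860.
dQ/dP = −0.04·878e^(−0.04P) = −0.04Q = -12.314.
ε = (dQ/dP)(P/Q) = (-12.314)(26.2/307.860).

-1.048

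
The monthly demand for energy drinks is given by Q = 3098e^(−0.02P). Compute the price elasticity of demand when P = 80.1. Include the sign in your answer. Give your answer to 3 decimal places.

At P = 80.1, Q = 624.226.
dQ/dP = −0.02·3098e^(−0.02P) = −0.02Q = -12.485.
ε = (dQ/dP)(P/Q) = (-12.485)(80.1/624.226).

-1.602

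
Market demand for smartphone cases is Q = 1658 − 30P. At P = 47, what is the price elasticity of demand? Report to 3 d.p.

At P = 47, Q = 248.
dQ/dP = −30.
ε = (dQ/dP)(P/Q) = (-30)(47/248).

-5.685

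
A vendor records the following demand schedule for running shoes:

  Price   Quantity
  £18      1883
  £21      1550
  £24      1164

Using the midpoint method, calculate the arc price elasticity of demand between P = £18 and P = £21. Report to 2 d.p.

At P = 18, Q = 1883; at P = 21, Q = 1550.
ΔQ = -333, ΔP = 3. Midpoints: P̄ = 19.50, Q̄ = 1716.5.
ε = (ΔQ/ΔP)(P̄/Q̄) = (-333/3)(19.50/1716.5).

-1.26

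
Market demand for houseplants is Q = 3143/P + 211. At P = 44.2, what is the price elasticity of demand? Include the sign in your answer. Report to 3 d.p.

-0.252

At P = 44.2, Q = 282.109.
dQ/dP = −3143/P² = -1.609.
ε = (dQ/dP)(P/Q) = (-1.609)(44.2/282.109).
|ε| < 1, so demand is inelastic at this price.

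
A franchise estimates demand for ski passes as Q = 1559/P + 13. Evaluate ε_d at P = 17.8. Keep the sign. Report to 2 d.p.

At P = 17.8, Q = 100.584.
dQ/dP = −1559/P² = -4.920.
ε = (dQ/dP)(P/Q) = (-4.920)(17.8/100.584).

-0.87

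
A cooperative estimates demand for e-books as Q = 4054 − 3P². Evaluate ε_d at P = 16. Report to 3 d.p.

-0.467

At P = 16, Q = 3286.
dQ/dP = −6P = -96.
ε = (dQ/dP)(P/Q) = (-96)(16/3286).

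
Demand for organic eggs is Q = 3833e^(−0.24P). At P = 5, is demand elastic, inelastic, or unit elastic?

elastic

Q = 1154.477, dQ/dP = -277.075.
ε = (dQ/dP)(P/Q) ≈ -1.200.
|ε| = 1.20 > 1.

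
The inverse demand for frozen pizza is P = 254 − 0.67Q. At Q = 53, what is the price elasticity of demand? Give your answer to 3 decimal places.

-6.153

At Q = 53, P = 254 − 0.67(53) = 218.49.
dP/dQ = −0.67, so dQ/dP = 1/(−0.67) = -1.493.
ε = (dQ/dP)(P/Q) = (-1.493)(218.49/53).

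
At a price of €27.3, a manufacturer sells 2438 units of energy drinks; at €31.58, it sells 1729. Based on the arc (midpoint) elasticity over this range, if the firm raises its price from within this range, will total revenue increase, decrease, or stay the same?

Arc ε = (-709/4.28)(29.44/2083.5) ≈ -2.341.
|ε| = 2.34 > 1, so demand is elastic. A price rise therefore reduces total revenue.

decrease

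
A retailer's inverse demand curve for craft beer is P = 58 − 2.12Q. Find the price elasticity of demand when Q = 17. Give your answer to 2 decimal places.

At Q = 17, P = 58 − 2.12(17) = 21.96.
dP/dQ = −2.12, so dQ/dP = 1/(−2.12) = -0.472.
ε = (dQ/dP)(P/Q) = (-0.472)(21.96/17).

-0.61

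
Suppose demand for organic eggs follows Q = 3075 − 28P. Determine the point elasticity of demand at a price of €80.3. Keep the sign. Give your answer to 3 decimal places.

At P = 80.3, Q = 826.600.
dQ/dP = −28.
ε = (dQ/dP)(P/Q) = (-28)(80.3/826.600).

-2.720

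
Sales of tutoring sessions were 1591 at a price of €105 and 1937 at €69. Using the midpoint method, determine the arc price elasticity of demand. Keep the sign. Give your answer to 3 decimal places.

-0.474

ΔQ = 1937 − 1591 = 346; ΔP = 69 − 105 = -36.
Midpoints: P̄ = 87.00, Q̄ = 1764.0.
ε = (ΔQ/ΔP)(P̄/Q̄) = (346/-36)(87.00/1764.0).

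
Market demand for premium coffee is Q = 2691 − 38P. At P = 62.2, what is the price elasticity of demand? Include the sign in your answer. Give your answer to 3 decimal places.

-7.219

At P = 62.2, Q = 327.400.
dQ/dP = −38.
ε = (dQ/dP)(P/Q) = (-38)(62.2/327.400).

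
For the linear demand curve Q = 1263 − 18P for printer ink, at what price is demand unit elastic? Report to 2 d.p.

35.08

For linear demand Q = a − bP, ε = −bP/(a − bP). |ε| = 1 when bP = a − bP, i.e. P = a/(2b).
P = 1263/(2·18) = 1263/36 = 35.0833.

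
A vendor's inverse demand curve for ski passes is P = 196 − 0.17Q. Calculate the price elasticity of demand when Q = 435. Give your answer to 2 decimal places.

At Q = 435, P = 196 − 0.17(435) = 122.05.
dP/dQ = −0.17, so dQ/dP = 1/(−0.17) = -5.882.
ε = (dQ/dP)(P/Q) = (-5.882)(122.05/435).

-1.65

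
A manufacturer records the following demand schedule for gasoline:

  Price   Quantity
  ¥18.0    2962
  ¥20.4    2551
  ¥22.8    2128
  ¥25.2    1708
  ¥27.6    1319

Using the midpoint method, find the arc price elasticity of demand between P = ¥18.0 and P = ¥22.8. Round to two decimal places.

At P = 18.0, Q = 2962; at P = 22.8, Q = 2128.
ΔQ = -834, ΔP = 4.8. Midpoints: P̄ = 20.40, Q̄ = 2545.0.
ε = (ΔQ/ΔP)(P̄/Q̄) = (-834/4.8)(20.40/2545.0).

-1.39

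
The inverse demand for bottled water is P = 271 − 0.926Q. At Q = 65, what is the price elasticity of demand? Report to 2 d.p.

At Q = 65, P = 271 − 0.926(65) = 210.81.
dP/dQ = −0.926, so dQ/dP = 1/(−0.926) = -1.080.
ε = (dQ/dP)(P/Q) = (-1.080)(210.81/65).

-3.50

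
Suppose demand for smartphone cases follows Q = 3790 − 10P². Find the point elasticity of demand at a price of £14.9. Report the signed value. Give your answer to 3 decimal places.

At P = 14.9, Q = 1569.900.
dQ/dP = −20P = -298.
ε = (dQ/dP)(P/Q) = (-298)(14.9/1569.900).
|ε| > 1, so demand is elastic at this price.

-2.828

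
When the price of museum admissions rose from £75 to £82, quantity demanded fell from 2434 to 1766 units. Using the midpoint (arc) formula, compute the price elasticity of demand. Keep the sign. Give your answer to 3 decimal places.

ΔQ = 1766 − 2434 = -668; ΔP = 82 − 75 = 7.
Midpoints: P̄ = 78.50, Q̄ = 2100.0.
ε = (ΔQ/ΔP)(P̄/Q̄) = (-668/7)(78.50/2100.0).

-3.567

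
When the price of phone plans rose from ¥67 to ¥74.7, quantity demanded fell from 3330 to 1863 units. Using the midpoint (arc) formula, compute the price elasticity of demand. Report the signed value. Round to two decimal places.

-5.20

ΔQ = 1863 − 3330 = -1467; ΔP = 74.7 − 67 = 7.7.
Midpoints: P̄ = 70.85, Q̄ = 2596.5.
ε = (ΔQ/ΔP)(P̄/Q̄) = (-1467/7.7)(70.85/2596.5).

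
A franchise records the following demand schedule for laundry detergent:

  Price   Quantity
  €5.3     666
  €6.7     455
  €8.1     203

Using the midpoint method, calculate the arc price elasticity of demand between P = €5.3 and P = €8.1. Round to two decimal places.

At P = 5.3, Q = 666; at P = 8.1, Q = 203.
ΔQ = -463, ΔP = 2.8. Midpoints: P̄ = 6.70, Q̄ = 434.5.
ε = (ΔQ/ΔP)(P̄/Q̄) = (-463/2.8)(6.70/434.5).

-2.55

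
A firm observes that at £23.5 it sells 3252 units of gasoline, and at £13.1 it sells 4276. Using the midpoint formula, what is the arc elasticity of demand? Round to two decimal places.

ΔQ = 4276 − 3252 = 1024; ΔP = 13.1 − 23.5 = -10.4.
Midpoints: P̄ = 18.30, Q̄ = 3764.0.
ε = (ΔQ/ΔP)(P̄/Q̄) = (1024/-10.4)(18.30/3764.0).

-0.48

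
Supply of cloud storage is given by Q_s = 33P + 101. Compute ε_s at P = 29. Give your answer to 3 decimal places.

At P = 29, Q_s = 1058.
dQ_s/dP = 33.
ε_s = (dQ_s/dP)(P/Q_s) = (33)(29/1058).

0.905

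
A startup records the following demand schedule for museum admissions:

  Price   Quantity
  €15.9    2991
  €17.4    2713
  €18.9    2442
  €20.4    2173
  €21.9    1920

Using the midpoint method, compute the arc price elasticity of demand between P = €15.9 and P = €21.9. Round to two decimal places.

At P = 15.9, Q = 2991; at P = 21.9, Q = 1920.
ΔQ = -1071, ΔP = 6.0. Midpoints: P̄ = 18.90, Q̄ = 2455.5.
ε = (ΔQ/ΔP)(P̄/Q̄) = (-1071/6.0)(18.90/2455.5).

-1.37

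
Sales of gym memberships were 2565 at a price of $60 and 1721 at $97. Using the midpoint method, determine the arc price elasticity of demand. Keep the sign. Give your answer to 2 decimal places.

-0.84

ΔQ = 1721 − 2565 = -844; ΔP = 97 − 60 = 37.
Midpoints: P̄ = 78.50, Q̄ = 2143.0.
ε = (ΔQ/ΔP)(P̄/Q̄) = (-844/37)(78.50/2143.0).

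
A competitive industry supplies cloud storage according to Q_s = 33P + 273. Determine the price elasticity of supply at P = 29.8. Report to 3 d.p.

0.783

At P = 29.8, Q_s = 1256.40.
dQ_s/dP = 33.
ε_s = (dQ_s/dP)(P/Q_s) = (33)(29.8/1256.40).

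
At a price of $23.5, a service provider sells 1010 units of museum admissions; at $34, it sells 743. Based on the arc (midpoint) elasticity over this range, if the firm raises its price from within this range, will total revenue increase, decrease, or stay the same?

increase

Arc ε = (-267/10.5)(28.75/876.5) ≈ -0.834.
|ε| = 0.83 < 1, so demand is inelastic. A price rise therefore raises total revenue.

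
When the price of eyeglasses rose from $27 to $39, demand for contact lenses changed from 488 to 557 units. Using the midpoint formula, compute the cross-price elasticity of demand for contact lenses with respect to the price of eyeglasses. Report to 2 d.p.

0.36

ΔQ_x = 557 − 488 = 69; ΔP_y = 39 − 27 = 12.
Midpoints: P̄_y = 33.00, Q̄_x = 522.5.
ε_xy = (ΔQ_x/ΔP_y)(P̄_y/Q̄_x) = (69/12)(33.00/522.5).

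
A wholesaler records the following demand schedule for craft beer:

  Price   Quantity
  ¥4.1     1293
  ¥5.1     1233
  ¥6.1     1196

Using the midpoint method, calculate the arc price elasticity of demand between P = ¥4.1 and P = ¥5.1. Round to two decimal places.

-0.22

At P = 4.1, Q = 1293; at P = 5.1, Q = 1233.
ΔQ = -60, ΔP = 1.0. Midpoints: P̄ = 4.60, Q̄ = 1263.0.
ε = (ΔQ/ΔP)(P̄/Q̄) = (-60/1.0)(4.60/1263.0).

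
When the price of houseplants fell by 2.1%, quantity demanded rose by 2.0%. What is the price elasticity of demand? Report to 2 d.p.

ε = %ΔQ / %ΔP = (2.0)/(-2.1) = -0.952.

-0.95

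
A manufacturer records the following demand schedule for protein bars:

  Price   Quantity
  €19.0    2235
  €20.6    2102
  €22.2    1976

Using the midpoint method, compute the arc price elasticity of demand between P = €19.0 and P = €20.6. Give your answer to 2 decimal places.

At P = 19.0, Q = 2235; at P = 20.6, Q = 2102.
ΔQ = -133, ΔP = 1.6. Midpoints: P̄ = 19.80, Q̄ = 2168.5.
ε = (ΔQ/ΔP)(P̄/Q̄) = (-133/1.6)(19.80/2168.5).

-0.76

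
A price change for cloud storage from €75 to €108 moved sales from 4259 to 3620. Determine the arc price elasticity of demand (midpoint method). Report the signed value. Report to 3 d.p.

ΔQ = 3620 − 4259 = -639; ΔP = 108 − 75 = 33.
Midpoints: P̄ = 91.50, Q̄ = 3939.5.
ε = (ΔQ/ΔP)(P̄/Q̄) = (-639/33)(91.50/3939.5).

-0.450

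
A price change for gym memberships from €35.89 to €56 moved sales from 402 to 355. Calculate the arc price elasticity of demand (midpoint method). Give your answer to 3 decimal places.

-0.284

ΔQ = 355 − 402 = -47; ΔP = 56 − 35.89 = 20.11.
Midpoints: P̄ = 45.95, Q̄ = 378.5.
ε = (ΔQ/ΔP)(P̄/Q̄) = (-47/20.11)(45.95/378.5).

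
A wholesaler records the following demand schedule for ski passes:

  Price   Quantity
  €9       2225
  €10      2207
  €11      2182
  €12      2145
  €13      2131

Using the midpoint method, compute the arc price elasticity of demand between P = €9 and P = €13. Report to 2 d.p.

-0.12

At P = 9, Q = 2225; at P = 13, Q = 2131.
ΔQ = -94, ΔP = 4. Midpoints: P̄ = 11.00, Q̄ = 2178.0.
ε = (ΔQ/ΔP)(P̄/Q̄) = (-94/4)(11.00/2178.0).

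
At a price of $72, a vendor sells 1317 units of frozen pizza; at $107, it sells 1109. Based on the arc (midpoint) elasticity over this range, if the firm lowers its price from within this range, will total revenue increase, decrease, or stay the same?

decrease

Arc ε = (-208/35)(89.50/1213.0) ≈ -0.438.
|ε| = 0.44 < 1, so demand is inelastic. A price cut therefore reduces total revenue.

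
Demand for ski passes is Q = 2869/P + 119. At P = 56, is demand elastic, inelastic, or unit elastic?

inelastic

Q = 170.232, dQ/dP = -0.915.
ε = (dQ/dP)(P/Q) ≈ -0.301.
|ε| = 0.30 < 1.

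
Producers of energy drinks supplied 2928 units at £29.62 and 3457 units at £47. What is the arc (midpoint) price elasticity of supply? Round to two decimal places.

ΔQ = 3457 − 2928 = 529; ΔP = 47 − 29.62 = 17.38.
Midpoints: P̄ = 38.31, Q̄ = 3192.5.
ε_s = (ΔQ/ΔP)(P̄/Q̄) = (529/17.38)(38.31/3192.5).

0.37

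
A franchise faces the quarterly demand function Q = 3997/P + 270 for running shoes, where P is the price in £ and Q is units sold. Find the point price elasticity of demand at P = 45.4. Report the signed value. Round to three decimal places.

At P = 45.4, Q = 358.040.
dQ/dP = −3997/P² = -1.939.
ε = (dQ/dP)(P/Q) = (-1.939)(45.4/358.040).
|ε| < 1, so demand is inelastic at this price.

-0.246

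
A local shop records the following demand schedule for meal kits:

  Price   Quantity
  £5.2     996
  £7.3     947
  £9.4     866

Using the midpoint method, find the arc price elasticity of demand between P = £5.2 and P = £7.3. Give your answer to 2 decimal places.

-0.15

At P = 5.2, Q = 996; at P = 7.3, Q = 947.
ΔQ = -49, ΔP = 2.1. Midpoints: P̄ = 6.25, Q̄ = 971.5.
ε = (ΔQ/ΔP)(P̄/Q̄) = (-49/2.1)(6.25/971.5).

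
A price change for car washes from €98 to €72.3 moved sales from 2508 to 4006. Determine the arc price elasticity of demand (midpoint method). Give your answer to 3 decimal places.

ΔQ = 4006 − 2508 = 1498; ΔP = 72.3 − 98 = -25.7.
Midpoints: P̄ = 85.15, Q̄ = 3257.0.
ε = (ΔQ/ΔP)(P̄/Q̄) = (1498/-25.7)(85.15/3257.0).

-1.524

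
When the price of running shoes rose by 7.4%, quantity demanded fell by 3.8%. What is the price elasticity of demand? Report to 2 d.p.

-0.51

ε = %ΔQ / %ΔP = (-3.8)/(7.4) = -0.514.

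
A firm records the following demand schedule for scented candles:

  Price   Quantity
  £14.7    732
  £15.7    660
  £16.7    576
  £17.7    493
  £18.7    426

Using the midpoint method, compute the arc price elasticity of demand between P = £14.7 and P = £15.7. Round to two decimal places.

-1.57

At P = 14.7, Q = 732; at P = 15.7, Q = 660.
ΔQ = -72, ΔP = 1.0. Midpoints: P̄ = 15.20, Q̄ = 696.0.
ε = (ΔQ/ΔP)(P̄/Q̄) = (-72/1.0)(15.20/696.0).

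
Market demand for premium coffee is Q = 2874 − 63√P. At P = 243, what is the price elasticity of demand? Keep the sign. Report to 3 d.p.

At P = 243, Q = 1891.927.
dQ/dP = −63/(2√P) = -2.021.
ε = (dQ/dP)(P/Q) = (-2.021)(243/1891.927).

-0.260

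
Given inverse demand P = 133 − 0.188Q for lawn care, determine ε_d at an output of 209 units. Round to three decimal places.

At Q = 209, P = 133 − 0.188(209) = 93.71.
dP/dQ = −0.188, so dQ/dP = 1/(−0.188) = -5.319.
ε = (dQ/dP)(P/Q) = (-5.319)(93.71/209).

-2.385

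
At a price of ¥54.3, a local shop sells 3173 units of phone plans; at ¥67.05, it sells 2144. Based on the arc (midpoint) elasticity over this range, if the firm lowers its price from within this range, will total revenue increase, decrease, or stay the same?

increase

Arc ε = (-1029/12.75)(60.67/2658.5) ≈ -1.842.
|ε| = 1.84 > 1, so demand is elastic. A price cut therefore raises total revenue.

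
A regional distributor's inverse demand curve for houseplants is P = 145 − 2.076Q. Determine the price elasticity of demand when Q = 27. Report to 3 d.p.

-1.587

At Q = 27, P = 145 − 2.076(27) = 88.95.
dP/dQ = −2.076, so dQ/dP = 1/(−2.076) = -0.482.
ε = (dQ/dP)(P/Q) = (-0.482)(88.95/27).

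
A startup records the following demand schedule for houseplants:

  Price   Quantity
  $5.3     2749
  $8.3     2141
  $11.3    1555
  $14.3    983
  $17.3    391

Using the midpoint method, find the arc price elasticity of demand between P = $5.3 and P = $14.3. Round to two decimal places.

At P = 5.3, Q = 2749; at P = 14.3, Q = 983.
ΔQ = -1766, ΔP = 9.0. Midpoints: P̄ = 9.80, Q̄ = 1866.0.
ε = (ΔQ/ΔP)(P̄/Q̄) = (-1766/9.0)(9.80/1866.0).

-1.03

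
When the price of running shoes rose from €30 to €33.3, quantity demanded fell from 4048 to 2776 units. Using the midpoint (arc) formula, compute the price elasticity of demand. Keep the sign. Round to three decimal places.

-3.576

ΔQ = 2776 − 4048 = -1272; ΔP = 33.3 − 30 = 3.3.
Midpoints: P̄ = 31.65, Q̄ = 3412.0.
ε = (ΔQ/ΔP)(P̄/Q̄) = (-1272/3.3)(31.65/3412.0).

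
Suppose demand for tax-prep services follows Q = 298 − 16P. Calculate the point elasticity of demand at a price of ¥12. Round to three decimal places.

-1.811

At P = 12, Q = 106.
dQ/dP = −16.
ε = (dQ/dP)(P/Q) = (-16)(12/106).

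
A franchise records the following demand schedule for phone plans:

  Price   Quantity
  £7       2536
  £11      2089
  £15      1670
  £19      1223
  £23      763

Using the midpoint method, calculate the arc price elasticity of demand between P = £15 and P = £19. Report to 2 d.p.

At P = 15, Q = 1670; at P = 19, Q = 1223.
ΔQ = -447, ΔP = 4. Midpoints: P̄ = 17.00, Q̄ = 1446.5.
ε = (ΔQ/ΔP)(P̄/Q̄) = (-447/4)(17.00/1446.5).

-1.31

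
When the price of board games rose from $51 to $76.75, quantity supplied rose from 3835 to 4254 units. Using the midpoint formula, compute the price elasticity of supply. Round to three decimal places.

ΔQ = 4254 − 3835 = 419; ΔP = 76.75 − 51 = 25.75.
Midpoints: P̄ = 63.88, Q̄ = 4044.5.
ε_s = (ΔQ/ΔP)(P̄/Q̄) = (419/25.75)(63.88/4044.5).

0.257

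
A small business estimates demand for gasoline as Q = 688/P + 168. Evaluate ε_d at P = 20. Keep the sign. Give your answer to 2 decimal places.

-0.17

At P = 20, Q = 202.400.
dQ/dP = −688/P² = -1.720.
ε = (dQ/dP)(P/Q) = (-1.720)(20/202.400).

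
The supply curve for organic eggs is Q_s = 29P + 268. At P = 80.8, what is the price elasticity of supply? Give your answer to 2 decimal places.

At P = 80.8, Q_s = 2611.20.
dQ_s/dP = 29.
ε_s = (dQ_s/dP)(P/Q_s) = (29)(80.8/2611.20).

0.90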